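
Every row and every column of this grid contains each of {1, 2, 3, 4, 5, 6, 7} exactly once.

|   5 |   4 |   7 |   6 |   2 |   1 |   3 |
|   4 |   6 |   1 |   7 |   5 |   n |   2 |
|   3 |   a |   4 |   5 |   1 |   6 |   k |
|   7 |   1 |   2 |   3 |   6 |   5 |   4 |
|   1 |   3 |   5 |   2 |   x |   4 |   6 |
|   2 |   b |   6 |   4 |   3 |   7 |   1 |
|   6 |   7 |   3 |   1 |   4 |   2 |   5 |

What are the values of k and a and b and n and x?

k = 7, a = 2, b = 5, n = 3, x = 7

Cell (5,5): row 5 already has {1, 2, 3, 4, 5, 6} → 7.
For row 2, column 6: row 2 already has {1, 2, 4, 5, 6, 7}; that leaves 3.
At (row 6, col 2): row 6 already has {1, 2, 3, 4, 6, 7}, so the value is 5.
At (row 3, col 2): column 2 already has {1, 3, 4, 5, 6, 7}, so the value is 2.
Cell (3,7): row 3 already has {1, 2, 3, 4, 5, 6} → 7.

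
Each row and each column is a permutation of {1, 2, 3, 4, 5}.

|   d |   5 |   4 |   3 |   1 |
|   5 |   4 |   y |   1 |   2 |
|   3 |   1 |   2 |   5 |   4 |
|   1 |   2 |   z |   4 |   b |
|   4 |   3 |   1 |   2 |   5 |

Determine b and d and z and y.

At (row 2, col 3): row 2 already has {1, 2, 4, 5}, so the value is 3.
At (row 4, col 3): column 3 already has {1, 2, 3, 4}, so the value is 5.
Cell (4,5): row 4 already has {1, 2, 4, 5} → 3.
Cell (1,1): row 1 already has {1, 3, 4, 5} → 2.

b = 3, d = 2, z = 5, y = 3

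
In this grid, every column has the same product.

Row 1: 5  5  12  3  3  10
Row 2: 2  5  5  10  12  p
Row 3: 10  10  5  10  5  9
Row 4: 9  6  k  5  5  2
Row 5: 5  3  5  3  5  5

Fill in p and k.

Columns 2 and 4 each multiply to 4500, so every column has product 4500.
Column 6: 10×9×2×5 = 900, so the missing entry is 4500 ÷ 900 = 5.
Column 3: 12×5×5×5 = 1500, so the missing entry is 4500 ÷ 1500 = 3.

p = 5, k = 3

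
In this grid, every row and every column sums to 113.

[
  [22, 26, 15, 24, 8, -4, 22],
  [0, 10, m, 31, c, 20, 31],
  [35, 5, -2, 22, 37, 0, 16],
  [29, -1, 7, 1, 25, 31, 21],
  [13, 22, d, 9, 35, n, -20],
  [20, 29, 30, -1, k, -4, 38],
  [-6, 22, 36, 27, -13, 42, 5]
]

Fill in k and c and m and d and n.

k = 1, c = 20, m = 1, d = 26, n = 28

Row 6 has 20 + 29 + 30 − 1 − 4 + 38 = 112; the blank must be 113 − 112 = 1.
Column 5 has 8 + 37 + 25 + 35 + 1 − 13 = 93; the blank must be 113 − 93 = 20.
Row 2 has 0 + 10 + 31 + 20 + 20 + 31 = 112; the blank must be 113 − 112 = 1.
Column 3 has 15 + 1 − 2 + 7 + 30 + 36 = 87; the blank must be 113 − 87 = 26.
Row 5 has 13 + 22 + 26 + 9 + 35 − 20 = 85; the blank must be 113 − 85 = 28.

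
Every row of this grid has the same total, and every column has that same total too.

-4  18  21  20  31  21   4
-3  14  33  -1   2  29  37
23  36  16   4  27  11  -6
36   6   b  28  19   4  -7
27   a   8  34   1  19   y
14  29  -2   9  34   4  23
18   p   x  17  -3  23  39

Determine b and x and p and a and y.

Rows 1 and 2 both sum to 111, so that's the common total.
Column 7: 4 + 37 − 6 − 7 + 23 + 39 = 90, so its missing entry is 111 − 90 = 21.
Row 4: 36 + 6 + 28 + 19 + 4 − 7 = 86, so its missing entry is 111 − 86 = 25.
Column 3: 21 + 33 + 16 + 25 + 8 − 2 = 101, so its missing entry is 111 − 101 = 10.
Row 7: 18 + 10 + 17 − 3 + 23 + 39 = 104, so its missing entry is 111 − 104 = 7.
Row 5: 27 + 8 + 34 + 1 + 19 + 21 = 110, so its missing entry is 111 − 110 = 1.

b = 25, x = 10, p = 7, a = 1, y = 21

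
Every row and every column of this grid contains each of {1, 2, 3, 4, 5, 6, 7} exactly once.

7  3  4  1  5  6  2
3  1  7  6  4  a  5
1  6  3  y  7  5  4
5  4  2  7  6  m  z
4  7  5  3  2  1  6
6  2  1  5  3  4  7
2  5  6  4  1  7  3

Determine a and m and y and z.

At (row 3, col 4): row 3 already has {1, 3, 4, 5, 6, 7}, so the value is 2.
At (row 4, col 7): column 7 already has {2, 3, 4, 5, 6, 7}, so the value is 1.
Cell (4,6): row 4 already has {1, 2, 4, 5, 6, 7} → 3.
Cell (2,6): row 2 already has {1, 3, 4, 5, 6, 7} → 2.

a = 2, m = 3, y = 2, z = 1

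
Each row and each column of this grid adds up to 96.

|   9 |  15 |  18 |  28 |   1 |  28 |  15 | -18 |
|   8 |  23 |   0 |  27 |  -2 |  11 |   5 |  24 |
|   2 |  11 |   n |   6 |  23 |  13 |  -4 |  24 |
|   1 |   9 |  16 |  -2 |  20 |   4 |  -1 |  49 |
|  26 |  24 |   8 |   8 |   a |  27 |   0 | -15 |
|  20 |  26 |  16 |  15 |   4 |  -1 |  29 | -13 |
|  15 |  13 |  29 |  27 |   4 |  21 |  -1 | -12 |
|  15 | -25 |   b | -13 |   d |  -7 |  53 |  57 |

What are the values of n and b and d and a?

n = 21, b = -12, d = 28, a = 18

Row 5 has 26 + 24 + 8 + 8 + 27 + 0 − 15 = 78; the blank must be 96 − 78 = 18.
Column 5 has 1 − 2 + 23 + 20 + 18 + 4 + 4 = 68; the blank must be 96 − 68 = 28.
Row 8 has 15 − 25 − 13 + 28 − 7 + 53 + 57 = 108; the blank must be 96 − 108 = -12.
Row 3 has 2 + 11 + 6 + 23 + 13 − 4 + 24 = 75; the blank must be 96 − 75 = 21.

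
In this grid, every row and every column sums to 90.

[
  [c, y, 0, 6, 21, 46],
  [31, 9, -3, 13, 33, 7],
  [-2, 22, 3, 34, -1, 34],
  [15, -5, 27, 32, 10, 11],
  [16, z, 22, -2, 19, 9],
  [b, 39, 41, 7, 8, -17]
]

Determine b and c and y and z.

Row 6 has 39 + 41 + 7 + 8 − 17 = 78; the blank must be 90 − 78 = 12.
Row 5 has 16 + 22 − 2 + 19 + 9 = 64; the blank must be 90 − 64 = 26.
Column 2 has 9 + 22 − 5 + 26 + 39 = 91; the blank must be 90 − 91 = -1.
Row 1 has -1 + 0 + 6 + 21 + 46 = 72; the blank must be 90 − 72 = 18.

b = 12, c = 18, y = -1, z = 26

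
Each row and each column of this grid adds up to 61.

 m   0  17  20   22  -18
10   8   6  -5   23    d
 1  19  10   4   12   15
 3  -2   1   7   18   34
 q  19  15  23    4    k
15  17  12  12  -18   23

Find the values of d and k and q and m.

The known cells in row 1 total 41, leaving 61 − 41 = 20 for the blank.
The known cells in column 1 total 49, leaving 61 − 49 = 12 for the blank.
The known cells in row 5 total 73, leaving 61 − 73 = -12 for the blank.
The known cells in row 2 total 42, leaving 61 − 42 = 19 for the blank.

d = 19, k = -12, q = 12, m = 20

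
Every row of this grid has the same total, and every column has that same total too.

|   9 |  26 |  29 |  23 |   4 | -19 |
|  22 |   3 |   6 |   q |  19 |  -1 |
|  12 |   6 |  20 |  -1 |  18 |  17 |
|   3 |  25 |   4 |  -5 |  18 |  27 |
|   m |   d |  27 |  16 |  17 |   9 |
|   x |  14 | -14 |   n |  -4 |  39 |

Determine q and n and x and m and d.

q = 23, n = 16, x = 21, m = 5, d = -2

Rows 1 and 3 both sum to 72, so that's the common total.
Column 2 has 26 + 3 + 6 + 25 + 14 = 74; the blank must be 72 − 74 = -2.
Row 5 has -2 + 27 + 16 + 17 + 9 = 67; the blank must be 72 − 67 = 5.
Column 1 has 9 + 22 + 12 + 3 + 5 = 51; the blank must be 72 − 51 = 21.
Row 6 has 21 + 14 − 14 − 4 + 39 = 56; the blank must be 72 − 56 = 16.
Row 2 has 22 + 3 + 6 + 19 − 1 = 49; the blank must be 72 − 49 = 23.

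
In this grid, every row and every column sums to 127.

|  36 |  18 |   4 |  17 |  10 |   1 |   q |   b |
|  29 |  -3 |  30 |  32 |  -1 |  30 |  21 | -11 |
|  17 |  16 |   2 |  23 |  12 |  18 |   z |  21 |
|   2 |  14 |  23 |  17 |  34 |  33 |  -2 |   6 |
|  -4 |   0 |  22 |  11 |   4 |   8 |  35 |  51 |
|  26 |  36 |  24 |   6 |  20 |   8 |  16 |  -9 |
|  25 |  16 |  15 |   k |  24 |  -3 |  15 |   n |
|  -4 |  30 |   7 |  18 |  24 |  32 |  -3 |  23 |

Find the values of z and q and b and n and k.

z = 18, q = 27, b = 14, n = 32, k = 3

The known cells in row 3 total 109, leaving 127 − 109 = 18 for the blank.
The known cells in column 7 total 100, leaving 127 − 100 = 27 for the blank.
The known cells in row 1 total 113, leaving 127 − 113 = 14 for the blank.
The known cells in column 8 total 95, leaving 127 − 95 = 32 for the blank.
The known cells in row 7 total 124, leaving 127 − 124 = 3 for the blank.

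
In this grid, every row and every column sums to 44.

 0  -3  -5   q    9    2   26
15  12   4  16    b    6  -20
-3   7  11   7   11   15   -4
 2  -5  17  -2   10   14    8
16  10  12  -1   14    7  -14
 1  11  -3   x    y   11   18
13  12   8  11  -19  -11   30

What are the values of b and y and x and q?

Row 1 has 0 − 3 − 5 + 9 + 2 + 26 = 29; the blank must be 44 − 29 = 15.
Column 4 has 15 + 16 + 7 − 2 − 1 + 11 = 46; the blank must be 44 − 46 = -2.
Row 6 has 1 + 11 − 3 − 2 + 11 + 18 = 36; the blank must be 44 − 36 = 8.
Row 2 has 15 + 12 + 4 + 16 + 6 − 20 = 33; the blank must be 44 − 33 = 11.

b = 11, y = 8, x = -2, q = 15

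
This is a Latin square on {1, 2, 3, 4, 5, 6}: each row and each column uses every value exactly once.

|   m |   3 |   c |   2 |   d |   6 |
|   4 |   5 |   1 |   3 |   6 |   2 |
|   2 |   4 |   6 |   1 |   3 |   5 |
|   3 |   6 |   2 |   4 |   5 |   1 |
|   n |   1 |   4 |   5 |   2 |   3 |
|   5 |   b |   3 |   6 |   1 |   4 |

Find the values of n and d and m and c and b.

n = 6, d = 4, m = 1, c = 5, b = 2

For row 5, column 1: row 5 already has {1, 2, 3, 4, 5}; that leaves 6.
At (row 1, col 5): column 5 already has {1, 2, 3, 5, 6}, so the value is 4.
For row 1, column 1: column 1 already has {2, 3, 4, 5, 6}; that leaves 1.
Cell (6,2): row 6 already has {1, 3, 4, 5, 6} → 2.
For row 1, column 3: row 1 already has {1, 2, 3, 4, 6}; that leaves 5.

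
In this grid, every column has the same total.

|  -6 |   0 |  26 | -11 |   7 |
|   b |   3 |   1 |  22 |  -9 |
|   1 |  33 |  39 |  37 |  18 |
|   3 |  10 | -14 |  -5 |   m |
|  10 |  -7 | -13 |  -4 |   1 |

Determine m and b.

m = 22, b = 31

Column 2 sums to 39 and so does column 4; that's the common total.
In column 5 the known cells total 17, leaving 39 − 17 = 22.
In column 1 the known cells total 8, leaving 39 − 8 = 31.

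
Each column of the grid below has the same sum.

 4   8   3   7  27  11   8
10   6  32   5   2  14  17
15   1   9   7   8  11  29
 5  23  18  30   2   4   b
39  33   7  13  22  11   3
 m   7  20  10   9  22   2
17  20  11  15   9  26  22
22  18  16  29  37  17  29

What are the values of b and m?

Column 5 sums to 116 and so does column 6; that's the common total.
In column 7 the known cells total 110, leaving 116 − 110 = 6.
In column 1 the known cells total 112, leaving 116 − 112 = 4.

b = 6, m = 4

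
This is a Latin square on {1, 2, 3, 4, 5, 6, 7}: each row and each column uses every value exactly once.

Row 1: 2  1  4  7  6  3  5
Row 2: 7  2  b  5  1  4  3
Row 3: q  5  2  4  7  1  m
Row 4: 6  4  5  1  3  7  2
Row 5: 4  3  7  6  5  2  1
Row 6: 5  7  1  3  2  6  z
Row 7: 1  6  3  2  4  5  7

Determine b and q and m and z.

Cell (3,1): column 1 already has {1, 2, 4, 5, 6, 7} → 3.
At (row 2, col 3): row 2 already has {1, 2, 3, 4, 5, 7}, so the value is 6.
At (row 3, col 7): row 3 already has {1, 2, 3, 4, 5, 7}, so the value is 6.
For row 6, column 7: row 6 already has {1, 2, 3, 5, 6, 7}; that leaves 4.

b = 6, q = 3, m = 6, z = 4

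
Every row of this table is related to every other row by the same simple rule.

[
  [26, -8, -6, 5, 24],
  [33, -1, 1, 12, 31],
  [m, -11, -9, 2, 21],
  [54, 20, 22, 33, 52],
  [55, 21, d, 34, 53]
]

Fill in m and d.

The difference between any two rows is the same in every column — this is an addition table with the headers hidden.
Row 3 minus row 1 is 21 − 24 = -3, so its entry in column 1 is 26 + (-3) = 23.
Row 5 minus row 1 is 53 − 24 = 29, so its entry in column 3 is -6 + 29 = 23.

m = 23, d = 23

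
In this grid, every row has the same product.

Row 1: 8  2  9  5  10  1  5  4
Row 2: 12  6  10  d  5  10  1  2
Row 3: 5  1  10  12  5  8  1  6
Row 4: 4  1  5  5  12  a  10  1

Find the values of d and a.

Rows 1 and 3 each multiply to 144000, so every row has product 144000.
Row 2: 12×6×10×5×10×1×2 = 72000, so the missing entry is 144000 ÷ 72000 = 2.
Row 4: 4×1×5×5×12×10×1 = 12000, so the missing entry is 144000 ÷ 12000 = 12.

d = 2, a = 12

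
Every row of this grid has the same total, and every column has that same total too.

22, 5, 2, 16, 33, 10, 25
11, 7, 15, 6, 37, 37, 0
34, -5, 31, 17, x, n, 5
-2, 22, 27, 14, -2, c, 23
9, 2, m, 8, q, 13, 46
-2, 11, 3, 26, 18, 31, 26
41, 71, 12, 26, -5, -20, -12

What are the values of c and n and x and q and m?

c = 31, n = 11, x = 20, q = 12, m = 23

Rows 1 and 2 both sum to 113, so that's the common total.
The known cells in column 3 total 90, leaving 113 − 90 = 23 for the blank.
The known cells in row 5 total 101, leaving 113 − 101 = 12 for the blank.
The known cells in column 5 total 93, leaving 113 − 93 = 20 for the blank.
The known cells in row 3 total 102, leaving 113 − 102 = 11 for the blank.
The known cells in row 4 total 82, leaving 113 − 82 = 31 for the blank.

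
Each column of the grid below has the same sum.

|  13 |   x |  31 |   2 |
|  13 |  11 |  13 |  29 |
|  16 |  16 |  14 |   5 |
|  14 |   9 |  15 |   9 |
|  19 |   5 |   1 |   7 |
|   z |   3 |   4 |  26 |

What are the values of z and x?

z = 3, x = 34

The complete columns each total 78.
Column 1 is missing 78 − 75 = 3 (since 13 + 13 + 16 + 14 + 19 = 75).
Column 2 is missing 78 − 44 = 34 (since 11 + 16 + 9 + 5 + 3 = 44).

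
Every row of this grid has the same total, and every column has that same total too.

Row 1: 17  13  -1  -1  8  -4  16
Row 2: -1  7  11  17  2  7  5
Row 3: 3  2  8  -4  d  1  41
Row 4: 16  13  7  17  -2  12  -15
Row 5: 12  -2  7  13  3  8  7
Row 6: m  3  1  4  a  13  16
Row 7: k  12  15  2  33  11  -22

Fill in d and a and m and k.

Rows 1 and 2 both sum to 48, so that's the common total.
The known cells in row 3 total 51, leaving 48 − 51 = -3 for the blank.
The known cells in column 5 total 41, leaving 48 − 41 = 7 for the blank.
The known cells in row 6 total 44, leaving 48 − 44 = 4 for the blank.
The known cells in row 7 total 51, leaving 48 − 51 = -3 for the blank.

d = -3, a = 7, m = 4, k = -3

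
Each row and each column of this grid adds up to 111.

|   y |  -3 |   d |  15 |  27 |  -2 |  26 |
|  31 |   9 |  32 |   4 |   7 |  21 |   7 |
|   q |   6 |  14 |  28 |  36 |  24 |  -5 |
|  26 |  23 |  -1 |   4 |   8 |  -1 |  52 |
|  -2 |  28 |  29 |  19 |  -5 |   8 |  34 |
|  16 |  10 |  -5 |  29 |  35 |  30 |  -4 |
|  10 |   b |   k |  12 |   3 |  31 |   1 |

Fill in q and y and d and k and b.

q = 8, y = 22, d = 26, k = 16, b = 38

Column 2 has -3 + 9 + 6 + 23 + 28 + 10 = 73; the blank must be 111 − 73 = 38.
Row 7 has 10 + 38 + 12 + 3 + 31 + 1 = 95; the blank must be 111 − 95 = 16.
Row 3 has 6 + 14 + 28 + 36 + 24 − 5 = 103; the blank must be 111 − 103 = 8.
Column 1 has 31 + 8 + 26 − 2 + 16 + 10 = 89; the blank must be 111 − 89 = 22.
Row 1 has 22 − 3 + 15 + 27 − 2 + 26 = 85; the blank must be 111 − 85 = 26.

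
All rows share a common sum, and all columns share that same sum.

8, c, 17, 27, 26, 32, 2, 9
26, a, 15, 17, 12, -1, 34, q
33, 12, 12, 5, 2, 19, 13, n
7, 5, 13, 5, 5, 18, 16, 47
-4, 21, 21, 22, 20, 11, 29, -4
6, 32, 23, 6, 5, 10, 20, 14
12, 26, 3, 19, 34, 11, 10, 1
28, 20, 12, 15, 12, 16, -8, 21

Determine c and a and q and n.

Rows 4 and 5 both sum to 116, so that's the common total.
Row 1 has 8 + 17 + 27 + 26 + 32 + 2 + 9 = 121; the blank must be 116 − 121 = -5.
Column 2 has -5 + 12 + 5 + 21 + 32 + 26 + 20 = 111; the blank must be 116 − 111 = 5.
Row 3 has 33 + 12 + 12 + 5 + 2 + 19 + 13 = 96; the blank must be 116 − 96 = 20.
Row 2 has 26 + 5 + 15 + 17 + 12 − 1 + 34 = 108; the blank must be 116 − 108 = 8.

c = -5, a = 5, q = 8, n = 20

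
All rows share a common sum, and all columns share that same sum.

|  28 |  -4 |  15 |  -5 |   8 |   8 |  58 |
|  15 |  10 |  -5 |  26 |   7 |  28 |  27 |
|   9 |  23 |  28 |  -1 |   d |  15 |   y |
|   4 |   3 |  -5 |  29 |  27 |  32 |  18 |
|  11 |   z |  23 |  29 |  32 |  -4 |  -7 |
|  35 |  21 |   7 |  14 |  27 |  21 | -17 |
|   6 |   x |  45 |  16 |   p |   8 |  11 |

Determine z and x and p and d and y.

Rows 1 and 2 both sum to 108, so that's the common total.
Column 7 has 58 + 27 + 18 − 7 − 17 + 11 = 90; the blank must be 108 − 90 = 18.
Row 3 has 9 + 23 + 28 − 1 + 15 + 18 = 92; the blank must be 108 − 92 = 16.
Column 5 has 8 + 7 + 16 + 27 + 32 + 27 = 117; the blank must be 108 − 117 = -9.
Row 7 has 6 + 45 + 16 − 9 + 8 + 11 = 77; the blank must be 108 − 77 = 31.
Row 5 has 11 + 23 + 29 + 32 − 4 − 7 = 84; the blank must be 108 − 84 = 24.

z = 24, x = 31, p = -9, d = 16, y = 18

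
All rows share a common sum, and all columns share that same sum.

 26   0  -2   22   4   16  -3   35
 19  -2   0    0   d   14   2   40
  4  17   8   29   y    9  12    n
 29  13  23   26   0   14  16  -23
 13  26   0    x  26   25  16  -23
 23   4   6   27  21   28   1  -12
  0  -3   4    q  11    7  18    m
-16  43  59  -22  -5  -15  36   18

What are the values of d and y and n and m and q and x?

d = 25, y = 16, n = 3, m = 60, q = 1, x = 15

Rows 1 and 4 both sum to 98, so that's the common total.
The known cells in row 5 total 83, leaving 98 − 83 = 15 for the blank.
The known cells in row 2 total 73, leaving 98 − 73 = 25 for the blank.
The known cells in column 5 total 82, leaving 98 − 82 = 16 for the blank.
The known cells in row 3 total 95, leaving 98 − 95 = 3 for the blank.
The known cells in column 8 total 38, leaving 98 − 38 = 60 for the blank.
The known cells in row 7 total 97, leaving 98 − 97 = 1 for the blank.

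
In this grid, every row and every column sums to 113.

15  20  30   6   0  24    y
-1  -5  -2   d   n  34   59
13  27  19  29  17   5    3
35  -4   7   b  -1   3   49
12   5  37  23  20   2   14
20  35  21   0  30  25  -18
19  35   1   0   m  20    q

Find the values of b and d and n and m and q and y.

Row 1: 15 + 20 + 30 + 6 + 0 + 24 = 95, so its missing entry is 113 − 95 = 18.
Row 4: 35 − 4 + 7 − 1 + 3 + 49 = 89, so its missing entry is 113 − 89 = 24.
Column 7: 18 + 59 + 3 + 49 + 14 − 18 = 125, so its missing entry is 113 − 125 = -12.
Row 7: 19 + 35 + 1 + 0 + 20 − 12 = 63, so its missing entry is 113 − 63 = 50.
Column 5: 0 + 17 − 1 + 20 + 30 + 50 = 116, so its missing entry is 113 − 116 = -3.
Row 2: -1 − 5 − 2 − 3 + 34 + 59 = 82, so its missing entry is 113 − 82 = 31.

b = 24, d = 31, n = -3, m = 50, q = -12, y = 18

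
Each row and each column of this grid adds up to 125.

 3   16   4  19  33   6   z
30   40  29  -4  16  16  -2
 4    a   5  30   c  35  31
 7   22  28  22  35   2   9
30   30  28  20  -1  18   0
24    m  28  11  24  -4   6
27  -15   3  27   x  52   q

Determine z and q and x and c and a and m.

The known cells in row 6 total 89, leaving 125 − 89 = 36 for the blank.
The known cells in column 2 total 129, leaving 125 − 129 = -4 for the blank.
The known cells in row 3 total 101, leaving 125 − 101 = 24 for the blank.
The known cells in column 5 total 131, leaving 125 − 131 = -6 for the blank.
The known cells in row 1 total 81, leaving 125 − 81 = 44 for the blank.
The known cells in row 7 total 88, leaving 125 − 88 = 37 for the blank.

z = 44, q = 37, x = -6, c = 24, a = -4, m = 36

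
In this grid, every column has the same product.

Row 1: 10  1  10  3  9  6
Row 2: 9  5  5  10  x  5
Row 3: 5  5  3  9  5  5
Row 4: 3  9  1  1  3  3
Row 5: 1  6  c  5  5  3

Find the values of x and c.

Columns 1 and 4 each multiply to 1350, so every column has product 1350.
Column 5: 9×5×3×5 = 675, so the missing entry is 1350 ÷ 675 = 2.
Column 3: 10×5×3×1 = 150, so the missing entry is 1350 ÷ 150 = 9.

x = 2, c = 9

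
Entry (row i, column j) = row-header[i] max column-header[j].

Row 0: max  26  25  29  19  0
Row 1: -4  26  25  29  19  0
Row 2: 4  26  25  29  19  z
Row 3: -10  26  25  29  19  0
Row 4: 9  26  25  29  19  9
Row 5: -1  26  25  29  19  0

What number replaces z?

4

max(4, 0) = 4.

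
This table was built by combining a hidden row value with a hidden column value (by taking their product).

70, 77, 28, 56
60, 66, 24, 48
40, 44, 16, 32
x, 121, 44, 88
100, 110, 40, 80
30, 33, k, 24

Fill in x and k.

Each row is a constant multiple of every other row — this is a multiplication table with the headers hidden.
Row 4 is 121/77 = 11/7 times row 1, so its entry in column 1 is 70 × 11/7 = 110.
Row 6 is 33/77 = 3/7 times row 1, so its entry in column 3 is 28 × 3/7 = 12.

x = 110, k = 12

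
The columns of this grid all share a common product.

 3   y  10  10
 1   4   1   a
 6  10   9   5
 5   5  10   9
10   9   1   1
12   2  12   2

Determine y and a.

Columns 1 and 3 each multiply to 10800, so every column has product 10800.
Column 2: 4×10×5×9×2 = 3600, so the missing entry is 10800 ÷ 3600 = 3.
Column 4: 10×5×9×1×2 = 900, so the missing entry is 10800 ÷ 900 = 12.

y = 3, a = 12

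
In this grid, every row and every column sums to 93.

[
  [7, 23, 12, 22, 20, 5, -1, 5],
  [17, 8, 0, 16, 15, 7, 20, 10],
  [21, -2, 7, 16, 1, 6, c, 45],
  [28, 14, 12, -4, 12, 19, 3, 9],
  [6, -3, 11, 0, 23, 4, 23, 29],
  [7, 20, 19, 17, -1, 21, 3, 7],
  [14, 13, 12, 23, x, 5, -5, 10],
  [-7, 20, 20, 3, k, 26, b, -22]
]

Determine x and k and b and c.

Row 3: 21 − 2 + 7 + 16 + 1 + 6 + 45 = 94, so its missing entry is 93 − 94 = -1.
Column 7: -1 + 20 − 1 + 3 + 23 + 3 − 5 = 42, so its missing entry is 93 − 42 = 51.
Row 8: -7 + 20 + 20 + 3 + 26 + 51 − 22 = 91, so its missing entry is 93 − 91 = 2.
Row 7: 14 + 13 + 12 + 23 + 5 − 5 + 10 = 72, so its missing entry is 93 − 72 = 21.

x = 21, k = 2, b = 51, c = -1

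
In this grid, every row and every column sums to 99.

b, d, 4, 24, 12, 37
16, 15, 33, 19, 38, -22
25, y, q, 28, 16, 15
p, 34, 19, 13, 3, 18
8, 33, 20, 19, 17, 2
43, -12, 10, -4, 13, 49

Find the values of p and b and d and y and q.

p = 12, b = -5, d = 27, y = 2, q = 13

Row 4 has 34 + 19 + 13 + 3 + 18 = 87; the blank must be 99 − 87 = 12.
Column 1 has 16 + 25 + 12 + 8 + 43 = 104; the blank must be 99 − 104 = -5.
Row 1 has -5 + 4 + 24 + 12 + 37 = 72; the blank must be 99 − 72 = 27.
Column 2 has 27 + 15 + 34 + 33 − 12 = 97; the blank must be 99 − 97 = 2.
Row 3 has 25 + 2 + 28 + 16 + 15 = 86; the blank must be 99 − 86 = 13.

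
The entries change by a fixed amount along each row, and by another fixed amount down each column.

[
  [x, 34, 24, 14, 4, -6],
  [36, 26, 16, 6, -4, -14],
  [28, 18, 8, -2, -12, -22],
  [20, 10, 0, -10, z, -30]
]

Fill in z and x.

Along each row the entries change by -10 per step; down each column they change by -8.
Row 4: from 20 at column 1, stepping by -10 to column 5 gives -20.
Row 1: from 34 at column 2, stepping by -10 to column 1 gives 44.

z = -20, x = 44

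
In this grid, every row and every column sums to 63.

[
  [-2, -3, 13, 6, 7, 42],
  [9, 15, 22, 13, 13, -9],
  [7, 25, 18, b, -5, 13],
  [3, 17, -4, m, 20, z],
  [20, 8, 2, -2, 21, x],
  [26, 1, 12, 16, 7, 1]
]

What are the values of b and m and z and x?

b = 5, m = 25, z = 2, x = 14

The known cells in row 3 total 58, leaving 63 − 58 = 5 for the blank.
The known cells in row 5 total 49, leaving 63 − 49 = 14 for the blank.
The known cells in column 4 total 38, leaving 63 − 38 = 25 for the blank.
The known cells in row 4 total 61, leaving 63 − 61 = 2 for the blank.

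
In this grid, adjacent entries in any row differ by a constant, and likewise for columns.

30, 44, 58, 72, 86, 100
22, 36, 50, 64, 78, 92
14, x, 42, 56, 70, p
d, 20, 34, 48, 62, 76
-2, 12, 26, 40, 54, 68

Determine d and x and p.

d = 6, x = 28, p = 84

Along each row the entries change by 14 per step; down each column they change by -8.
Row 4: from 20 at column 2, stepping by 14 to column 1 gives 6.
Row 3: from 14 at column 1, stepping by 14 to column 2 gives 28.
Row 3: from 14 at column 1, stepping by 14 to column 6 gives 84.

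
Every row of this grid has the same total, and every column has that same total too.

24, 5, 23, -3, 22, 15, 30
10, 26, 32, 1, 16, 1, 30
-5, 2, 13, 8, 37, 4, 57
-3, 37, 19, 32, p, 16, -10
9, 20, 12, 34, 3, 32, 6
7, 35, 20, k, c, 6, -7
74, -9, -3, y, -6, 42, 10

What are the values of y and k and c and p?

y = 8, k = 36, c = 19, p = 25

Rows 1 and 2 both sum to 116, so that's the common total.
The known cells in row 7 total 108, leaving 116 − 108 = 8 for the blank.
The known cells in column 4 total 80, leaving 116 − 80 = 36 for the blank.
The known cells in row 6 total 97, leaving 116 − 97 = 19 for the blank.
The known cells in row 4 total 91, leaving 116 − 91 = 25 for the blank.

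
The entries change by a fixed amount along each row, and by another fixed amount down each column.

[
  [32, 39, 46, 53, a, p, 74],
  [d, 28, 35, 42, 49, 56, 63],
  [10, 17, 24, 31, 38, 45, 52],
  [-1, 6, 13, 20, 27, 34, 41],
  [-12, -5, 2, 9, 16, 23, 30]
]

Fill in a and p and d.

Along each row the entries change by 7 per step; down each column they change by -11.
Row 1: from 32 at column 1, stepping by 7 to column 5 gives 60.
Row 1: from 32 at column 1, stepping by 7 to column 6 gives 67.
Row 2: from 28 at column 2, stepping by 7 to column 1 gives 21.

a = 60, p = 67, d = 21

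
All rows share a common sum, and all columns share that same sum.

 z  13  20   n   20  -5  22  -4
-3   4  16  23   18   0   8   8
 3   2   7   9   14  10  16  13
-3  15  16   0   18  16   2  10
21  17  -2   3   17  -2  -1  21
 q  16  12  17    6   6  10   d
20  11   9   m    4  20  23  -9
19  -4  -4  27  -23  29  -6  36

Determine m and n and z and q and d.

Rows 2 and 3 both sum to 74, so that's the common total.
Column 8: -4 + 8 + 13 + 10 + 21 − 9 + 36 = 75, so its missing entry is 74 − 75 = -1.
Row 6: 16 + 12 + 17 + 6 + 6 + 10 − 1 = 66, so its missing entry is 74 − 66 = 8.
Column 1: -3 + 3 − 3 + 21 + 8 + 20 + 19 = 65, so its missing entry is 74 − 65 = 9.
Row 1: 9 + 13 + 20 + 20 − 5 + 22 − 4 = 75, so its missing entry is 74 − 75 = -1.
Row 7: 20 + 11 + 9 + 4 + 20 + 23 − 9 = 78, so its missing entry is 74 − 78 = -4.

m = -4, n = -1, z = 9, q = 8, d = -1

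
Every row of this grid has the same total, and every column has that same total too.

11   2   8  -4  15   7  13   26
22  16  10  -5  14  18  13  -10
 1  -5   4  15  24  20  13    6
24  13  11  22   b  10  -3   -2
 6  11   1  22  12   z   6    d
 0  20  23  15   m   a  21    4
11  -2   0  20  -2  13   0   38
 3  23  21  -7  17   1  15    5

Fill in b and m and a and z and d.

b = 3, m = -5, a = 0, z = 9, d = 11

Rows 1 and 2 both sum to 78, so that's the common total.
The known cells in row 4 total 75, leaving 78 − 75 = 3 for the blank.
The known cells in column 5 total 83, leaving 78 − 83 = -5 for the blank.
The known cells in row 6 total 78, leaving 78 − 78 = 0 for the blank.
The known cells in column 6 total 69, leaving 78 − 69 = 9 for the blank.
The known cells in row 5 total 67, leaving 78 − 67 = 11 for the blank.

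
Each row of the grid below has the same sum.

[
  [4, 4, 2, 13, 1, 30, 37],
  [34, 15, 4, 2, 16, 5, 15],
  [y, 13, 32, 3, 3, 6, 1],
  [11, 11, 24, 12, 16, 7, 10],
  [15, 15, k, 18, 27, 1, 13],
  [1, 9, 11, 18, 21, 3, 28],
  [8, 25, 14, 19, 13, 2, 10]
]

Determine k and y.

k = 2, y = 33

Rows 2 and 6 both add up to 91, so every row sums to 91.
Row 5: 15 + 15 + 18 + 27 + 1 + 13 = 89, so the missing entry is 91 − 89 = 2.
Row 3: 13 + 32 + 3 + 3 + 6 + 1 = 58, so the missing entry is 91 − 58 = 33.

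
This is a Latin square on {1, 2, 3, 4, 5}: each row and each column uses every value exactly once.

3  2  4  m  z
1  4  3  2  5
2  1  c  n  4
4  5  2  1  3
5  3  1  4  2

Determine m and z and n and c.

Cell (1,5): column 5 already has {2, 3, 4, 5} → 1.
Cell (1,4): row 1 already has {1, 2, 3, 4} → 5.
Cell (3,4): column 4 already has {1, 2, 4, 5} → 3.
For row 3, column 3: row 3 already has {1, 2, 3, 4}; that leaves 5.

m = 5, z = 1, n = 3, c = 5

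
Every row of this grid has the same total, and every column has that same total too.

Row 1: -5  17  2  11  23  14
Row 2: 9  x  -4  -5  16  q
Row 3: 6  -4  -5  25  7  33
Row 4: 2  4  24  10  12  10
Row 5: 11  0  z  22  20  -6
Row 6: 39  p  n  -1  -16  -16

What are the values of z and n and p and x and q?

z = 15, n = 30, p = 26, x = 19, q = 27

Rows 1 and 3 both sum to 62, so that's the common total.
Column 6: 14 + 33 + 10 − 6 − 16 = 35, so its missing entry is 62 − 35 = 27.
Row 2: 9 − 4 − 5 + 16 + 27 = 43, so its missing entry is 62 − 43 = 19.
Column 2: 17 + 19 − 4 + 4 + 0 = 36, so its missing entry is 62 − 36 = 26.
Row 5: 11 + 0 + 22 + 20 − 6 = 47, so its missing entry is 62 − 47 = 15.
Row 6: 39 + 26 − 1 − 16 − 16 = 32, so its missing entry is 62 − 32 = 30.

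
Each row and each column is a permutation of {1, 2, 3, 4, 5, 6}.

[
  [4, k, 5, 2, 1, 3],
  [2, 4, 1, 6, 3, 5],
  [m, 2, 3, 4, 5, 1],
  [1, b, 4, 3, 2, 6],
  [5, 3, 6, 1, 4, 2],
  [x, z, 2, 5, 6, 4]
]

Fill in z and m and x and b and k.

z = 1, m = 6, x = 3, b = 5, k = 6

At (row 1, col 2): row 1 already has {1, 2, 3, 4, 5}, so the value is 6.
Cell (4,2): row 4 already has {1, 2, 3, 4, 6} → 5.
Cell (3,1): row 3 already has {1, 2, 3, 4, 5} → 6.
For row 6, column 2: column 2 already has {2, 3, 4, 5, 6}; that leaves 1.
For row 6, column 1: row 6 already has {1, 2, 4, 5, 6}; that leaves 3.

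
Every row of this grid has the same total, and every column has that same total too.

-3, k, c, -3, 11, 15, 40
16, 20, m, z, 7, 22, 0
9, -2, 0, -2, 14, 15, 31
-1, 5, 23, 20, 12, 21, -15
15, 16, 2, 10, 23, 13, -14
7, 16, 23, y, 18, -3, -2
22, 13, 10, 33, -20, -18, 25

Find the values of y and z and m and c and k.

Rows 3 and 4 both sum to 65, so that's the common total.
Column 2 has 20 − 2 + 5 + 16 + 16 + 13 = 68; the blank must be 65 − 68 = -3.
Row 1 has -3 − 3 − 3 + 11 + 15 + 40 = 57; the blank must be 65 − 57 = 8.
Column 3 has 8 + 0 + 23 + 2 + 23 + 10 = 66; the blank must be 65 − 66 = -1.
Row 6 has 7 + 16 + 23 + 18 − 3 − 2 = 59; the blank must be 65 − 59 = 6.
Row 2 has 16 + 20 − 1 + 7 + 22 + 0 = 64; the blank must be 65 − 64 = 1.

y = 6, z = 1, m = -1, c = 8, k = -3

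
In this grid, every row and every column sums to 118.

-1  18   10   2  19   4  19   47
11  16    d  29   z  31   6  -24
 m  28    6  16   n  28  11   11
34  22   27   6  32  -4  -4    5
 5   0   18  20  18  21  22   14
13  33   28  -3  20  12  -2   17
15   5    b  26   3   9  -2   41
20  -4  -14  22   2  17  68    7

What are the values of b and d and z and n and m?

Row 7 has 15 + 5 + 26 + 3 + 9 − 2 + 41 = 97; the blank must be 118 − 97 = 21.
Column 3 has 10 + 6 + 27 + 18 + 28 + 21 − 14 = 96; the blank must be 118 − 96 = 22.
Column 1 has -1 + 11 + 34 + 5 + 13 + 15 + 20 = 97; the blank must be 118 − 97 = 21.
Row 3 has 21 + 28 + 6 + 16 + 28 + 11 + 11 = 121; the blank must be 118 − 121 = -3.
Row 2 has 11 + 16 + 22 + 29 + 31 + 6 − 24 = 91; the blank must be 118 − 91 = 27.

b = 21, d = 22, z = 27, n = -3, m = 21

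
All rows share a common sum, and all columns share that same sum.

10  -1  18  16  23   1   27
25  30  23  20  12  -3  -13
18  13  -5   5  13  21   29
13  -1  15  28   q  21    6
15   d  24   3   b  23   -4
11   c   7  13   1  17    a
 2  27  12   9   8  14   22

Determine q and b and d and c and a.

Rows 1 and 2 both sum to 94, so that's the common total.
Row 4 has 13 − 1 + 15 + 28 + 21 + 6 = 82; the blank must be 94 − 82 = 12.
Column 5 has 23 + 12 + 13 + 12 + 1 + 8 = 69; the blank must be 94 − 69 = 25.
Column 7 has 27 − 13 + 29 + 6 − 4 + 22 = 67; the blank must be 94 − 67 = 27.
Row 6 has 11 + 7 + 13 + 1 + 17 + 27 = 76; the blank must be 94 − 76 = 18.
Row 5 has 15 + 24 + 3 + 25 + 23 − 4 = 86; the blank must be 94 − 86 = 8.

q = 12, b = 25, d = 8, c = 18, a = 27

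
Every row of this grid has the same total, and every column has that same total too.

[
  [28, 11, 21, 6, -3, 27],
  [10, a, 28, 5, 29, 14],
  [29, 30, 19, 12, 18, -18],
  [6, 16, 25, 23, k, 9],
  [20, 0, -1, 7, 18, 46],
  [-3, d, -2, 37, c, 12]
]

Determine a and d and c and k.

a = 4, d = 29, c = 17, k = 11

Rows 1 and 3 both sum to 90, so that's the common total.
Row 2: 10 + 28 + 5 + 29 + 14 = 86, so its missing entry is 90 − 86 = 4.
Column 2: 11 + 4 + 30 + 16 + 0 = 61, so its missing entry is 90 − 61 = 29.
Row 6: -3 + 29 − 2 + 37 + 12 = 73, so its missing entry is 90 − 73 = 17.
Row 4: 6 + 16 + 25 + 23 + 9 = 79, so its missing entry is 90 − 79 = 11.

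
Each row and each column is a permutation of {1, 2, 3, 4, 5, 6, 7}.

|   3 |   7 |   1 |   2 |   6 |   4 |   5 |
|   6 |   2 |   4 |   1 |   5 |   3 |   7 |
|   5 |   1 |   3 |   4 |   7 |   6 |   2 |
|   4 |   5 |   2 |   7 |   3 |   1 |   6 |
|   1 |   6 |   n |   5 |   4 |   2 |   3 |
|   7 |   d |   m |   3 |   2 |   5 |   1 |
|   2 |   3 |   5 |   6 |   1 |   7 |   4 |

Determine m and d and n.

m = 6, d = 4, n = 7

Cell (6,2): column 2 already has {1, 2, 3, 5, 6, 7} → 4.
Cell (5,3): row 5 already has {1, 2, 3, 4, 5, 6} → 7.
For row 6, column 3: row 6 already has {1, 2, 3, 4, 5, 7}; that leaves 6.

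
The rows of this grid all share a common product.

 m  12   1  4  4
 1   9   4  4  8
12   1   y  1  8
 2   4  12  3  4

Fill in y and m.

y = 12, m = 6

Rows 2 and 4 each multiply to 1152, so every row has product 1152.
Row 3: 12×1×1×8 = 96, so the missing entry is 1152 ÷ 96 = 12.
Row 1: 12×1×4×4 = 192, so the missing entry is 1152 ÷ 192 = 6.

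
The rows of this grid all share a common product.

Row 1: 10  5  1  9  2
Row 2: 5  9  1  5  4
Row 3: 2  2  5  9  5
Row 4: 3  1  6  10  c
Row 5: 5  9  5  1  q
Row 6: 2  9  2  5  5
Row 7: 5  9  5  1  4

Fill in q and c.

q = 4, c = 5

Rows 1 and 2 each multiply to 900, so every row has product 900.
Row 5: 5×9×5×1 = 225, so the missing entry is 900 ÷ 225 = 4.
Row 4: 3×1×6×10 = 180, so the missing entry is 900 ÷ 180 = 5.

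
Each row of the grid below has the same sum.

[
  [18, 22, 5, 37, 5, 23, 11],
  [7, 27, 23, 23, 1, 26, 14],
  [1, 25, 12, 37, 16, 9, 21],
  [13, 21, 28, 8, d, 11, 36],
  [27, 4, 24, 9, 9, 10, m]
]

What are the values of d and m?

d = 4, m = 38

Rows 1 and 2 both add up to 121, so every row sums to 121.
Row 4: 13 + 21 + 28 + 8 + 11 + 36 = 117, so the missing entry is 121 − 117 = 4.
Row 5: 27 + 4 + 24 + 9 + 9 + 10 = 83, so the missing entry is 121 − 83 = 38.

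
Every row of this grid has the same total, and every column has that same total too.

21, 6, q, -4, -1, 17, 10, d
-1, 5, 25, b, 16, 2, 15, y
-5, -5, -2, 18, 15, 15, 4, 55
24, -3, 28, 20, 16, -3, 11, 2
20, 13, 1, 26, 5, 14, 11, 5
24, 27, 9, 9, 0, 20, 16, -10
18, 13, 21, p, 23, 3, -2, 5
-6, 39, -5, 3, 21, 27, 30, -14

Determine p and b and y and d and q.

Rows 3 and 4 both sum to 95, so that's the common total.
Column 3: 25 − 2 + 28 + 1 + 9 + 21 − 5 = 77, so its missing entry is 95 − 77 = 18.
Row 1: 21 + 6 + 18 − 4 − 1 + 17 + 10 = 67, so its missing entry is 95 − 67 = 28.
Column 8: 28 + 55 + 2 + 5 − 10 + 5 − 14 = 71, so its missing entry is 95 − 71 = 24.
Row 7: 18 + 13 + 21 + 23 + 3 − 2 + 5 = 81, so its missing entry is 95 − 81 = 14.
Row 2: -1 + 5 + 25 + 16 + 2 + 15 + 24 = 86, so its missing entry is 95 − 86 = 9.

p = 14, b = 9, y = 24, d = 28, q = 18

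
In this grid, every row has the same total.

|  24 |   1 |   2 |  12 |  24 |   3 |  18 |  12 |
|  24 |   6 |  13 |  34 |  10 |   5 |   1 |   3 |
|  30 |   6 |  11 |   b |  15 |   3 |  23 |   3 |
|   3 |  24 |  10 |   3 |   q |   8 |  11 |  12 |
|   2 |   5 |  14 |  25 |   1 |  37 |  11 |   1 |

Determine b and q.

b = 5, q = 25

Row 1 sums to 96 and so does row 5; that's the common total.
In row 3 the known cells total 91, leaving 96 − 91 = 5.
In row 4 the known cells total 71, leaving 96 − 71 = 25.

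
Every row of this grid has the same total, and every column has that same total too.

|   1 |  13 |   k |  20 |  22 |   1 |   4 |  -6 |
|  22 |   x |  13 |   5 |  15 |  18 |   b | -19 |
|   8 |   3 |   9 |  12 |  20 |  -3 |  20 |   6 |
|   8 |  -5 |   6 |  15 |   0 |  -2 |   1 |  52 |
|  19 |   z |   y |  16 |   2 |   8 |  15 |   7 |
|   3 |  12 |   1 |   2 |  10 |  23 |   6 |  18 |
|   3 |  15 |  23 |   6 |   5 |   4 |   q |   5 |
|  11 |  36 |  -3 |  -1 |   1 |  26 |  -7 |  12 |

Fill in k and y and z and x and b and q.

Rows 3 and 4 both sum to 75, so that's the common total.
Row 1 has 1 + 13 + 20 + 22 + 1 + 4 − 6 = 55; the blank must be 75 − 55 = 20.
Column 3 has 20 + 13 + 9 + 6 + 1 + 23 − 3 = 69; the blank must be 75 − 69 = 6.
Row 7 has 3 + 15 + 23 + 6 + 5 + 4 + 5 = 61; the blank must be 75 − 61 = 14.
Column 7 has 4 + 20 + 1 + 15 + 6 + 14 − 7 = 53; the blank must be 75 − 53 = 22.
Row 2 has 22 + 13 + 5 + 15 + 18 + 22 − 19 = 76; the blank must be 75 − 76 = -1.
Row 5 has 19 + 6 + 16 + 2 + 8 + 15 + 7 = 73; the blank must be 75 − 73 = 2.

k = 20, y = 6, z = 2, x = -1, b = 22, q = 14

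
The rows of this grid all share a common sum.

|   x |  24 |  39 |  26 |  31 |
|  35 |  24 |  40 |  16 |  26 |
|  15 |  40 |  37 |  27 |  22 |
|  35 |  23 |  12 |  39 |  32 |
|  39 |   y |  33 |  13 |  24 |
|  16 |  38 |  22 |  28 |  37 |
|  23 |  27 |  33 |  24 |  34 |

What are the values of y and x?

y = 32, x = 21

Rows 2 and 3 both add up to 141, so every row sums to 141.
Row 5: 39 + 33 + 13 + 24 = 109, so the missing entry is 141 − 109 = 32.
Row 1: 24 + 39 + 26 + 31 = 120, so the missing entry is 141 − 120 = 21.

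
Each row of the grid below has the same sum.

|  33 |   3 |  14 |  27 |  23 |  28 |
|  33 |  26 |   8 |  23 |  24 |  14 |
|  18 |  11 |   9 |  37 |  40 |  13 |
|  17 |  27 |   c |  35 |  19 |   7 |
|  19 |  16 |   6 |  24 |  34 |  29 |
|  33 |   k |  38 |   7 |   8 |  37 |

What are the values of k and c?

k = 5, c = 23

Row 1 sums to 128 and so does row 2; that's the common total.
In row 6 the known cells total 123, leaving 128 − 123 = 5.
In row 4 the known cells total 105, leaving 128 − 105 = 23.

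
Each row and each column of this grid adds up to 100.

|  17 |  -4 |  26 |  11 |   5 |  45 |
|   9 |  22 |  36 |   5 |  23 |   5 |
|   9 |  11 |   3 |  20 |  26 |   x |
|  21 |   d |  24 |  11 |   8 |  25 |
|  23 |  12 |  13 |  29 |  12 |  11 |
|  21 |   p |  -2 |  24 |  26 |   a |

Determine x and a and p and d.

Row 4: 21 + 24 + 11 + 8 + 25 = 89, so its missing entry is 100 − 89 = 11.
Row 3: 9 + 11 + 3 + 20 + 26 = 69, so its missing entry is 100 − 69 = 31.
Column 2: -4 + 22 + 11 + 11 + 12 = 52, so its missing entry is 100 − 52 = 48.
Row 6: 21 + 48 − 2 + 24 + 26 = 117, so its missing entry is 100 − 117 = -17.

x = 31, a = -17, p = 48, d = 11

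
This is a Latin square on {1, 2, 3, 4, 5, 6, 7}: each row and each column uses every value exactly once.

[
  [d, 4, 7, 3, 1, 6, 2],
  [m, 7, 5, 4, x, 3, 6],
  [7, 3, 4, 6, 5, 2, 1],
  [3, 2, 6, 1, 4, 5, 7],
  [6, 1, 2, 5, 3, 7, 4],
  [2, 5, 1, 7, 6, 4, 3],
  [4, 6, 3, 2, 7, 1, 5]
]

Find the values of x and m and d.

x = 2, m = 1, d = 5

Cell (2,5): column 5 already has {1, 3, 4, 5, 6, 7} → 2.
For row 2, column 1: row 2 already has {2, 3, 4, 5, 6, 7}; that leaves 1.
For row 1, column 1: row 1 already has {1, 2, 3, 4, 6, 7}; that leaves 5.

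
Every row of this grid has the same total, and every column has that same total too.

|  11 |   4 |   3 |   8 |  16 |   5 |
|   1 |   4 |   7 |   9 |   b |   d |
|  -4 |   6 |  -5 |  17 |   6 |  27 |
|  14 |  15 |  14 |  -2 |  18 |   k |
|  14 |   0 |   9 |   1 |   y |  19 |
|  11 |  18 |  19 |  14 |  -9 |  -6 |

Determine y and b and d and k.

y = 4, b = 12, d = 14, k = -12

Rows 1 and 3 both sum to 47, so that's the common total.
Row 5: 14 + 0 + 9 + 1 + 19 = 43, so its missing entry is 47 − 43 = 4.
Row 4: 14 + 15 + 14 − 2 + 18 = 59, so its missing entry is 47 − 59 = -12.
Column 5: 16 + 6 + 18 + 4 − 9 = 35, so its missing entry is 47 − 35 = 12.
Row 2: 1 + 4 + 7 + 9 + 12 = 33, so its missing entry is 47 − 33 = 14.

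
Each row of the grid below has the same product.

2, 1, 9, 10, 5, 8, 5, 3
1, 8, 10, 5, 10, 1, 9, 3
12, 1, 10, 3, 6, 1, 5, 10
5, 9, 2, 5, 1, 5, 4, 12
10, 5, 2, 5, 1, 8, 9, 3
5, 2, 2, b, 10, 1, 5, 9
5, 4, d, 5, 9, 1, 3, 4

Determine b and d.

Rows 1 and 3 each multiply to 108000, so every row has product 108000.
Row 6: 5×2×2×10×1×5×9 = 9000, so the missing entry is 108000 ÷ 9000 = 12.
Row 7: 5×4×5×9×1×3×4 = 10800, so the missing entry is 108000 ÷ 10800 = 10.

b = 12, d = 10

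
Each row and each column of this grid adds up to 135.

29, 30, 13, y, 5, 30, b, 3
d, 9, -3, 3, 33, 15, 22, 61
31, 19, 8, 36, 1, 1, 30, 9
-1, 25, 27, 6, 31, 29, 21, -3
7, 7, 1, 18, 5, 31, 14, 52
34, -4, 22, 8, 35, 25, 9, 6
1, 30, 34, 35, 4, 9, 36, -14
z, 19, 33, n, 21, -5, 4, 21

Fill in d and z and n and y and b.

The known cells in column 7 total 136, leaving 135 − 136 = -1 for the blank.
The known cells in row 1 total 109, leaving 135 − 109 = 26 for the blank.
The known cells in column 4 total 132, leaving 135 − 132 = 3 for the blank.
The known cells in row 8 total 96, leaving 135 − 96 = 39 for the blank.
The known cells in row 2 total 140, leaving 135 − 140 = -5 for the blank.

d = -5, z = 39, n = 3, y = 26, b = -1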